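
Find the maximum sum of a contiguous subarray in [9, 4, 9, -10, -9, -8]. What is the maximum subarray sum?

Using Kadane's algorithm on [9, 4, 9, -10, -9, -8]:

Scanning through the array:
Position 1 (value 4): max_ending_here = 13, max_so_far = 13
Position 2 (value 9): max_ending_here = 22, max_so_far = 22
Position 3 (value -10): max_ending_here = 12, max_so_far = 22
Position 4 (value -9): max_ending_here = 3, max_so_far = 22
Position 5 (value -8): max_ending_here = -5, max_so_far = 22

Maximum subarray: [9, 4, 9]
Maximum sum: 22

The maximum subarray is [9, 4, 9] with sum 22. This subarray runs from index 0 to index 2.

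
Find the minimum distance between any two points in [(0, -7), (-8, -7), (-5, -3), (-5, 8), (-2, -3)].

Computing all pairwise distances among 5 points:

d((0, -7), (-8, -7)) = 8.0
d((0, -7), (-5, -3)) = 6.4031
d((0, -7), (-5, 8)) = 15.8114
d((0, -7), (-2, -3)) = 4.4721
d((-8, -7), (-5, -3)) = 5.0
d((-8, -7), (-5, 8)) = 15.2971
d((-8, -7), (-2, -3)) = 7.2111
d((-5, -3), (-5, 8)) = 11.0
d((-5, -3), (-2, -3)) = 3.0 <-- minimum
d((-5, 8), (-2, -3)) = 11.4018

Closest pair: (-5, -3) and (-2, -3) with distance 3.0

The closest pair is (-5, -3) and (-2, -3) with Euclidean distance 3.0. For 5 points, brute-force pairwise comparison is shown above. For large n, the divide-and-conquer algorithm (sort by x, recurse on halves, check the dividing strip) achieves O(n log n).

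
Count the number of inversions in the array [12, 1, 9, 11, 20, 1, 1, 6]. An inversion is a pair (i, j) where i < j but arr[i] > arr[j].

Finding inversions in [12, 1, 9, 11, 20, 1, 1, 6]:

(0, 1): arr[0]=12 > arr[1]=1
(0, 2): arr[0]=12 > arr[2]=9
(0, 3): arr[0]=12 > arr[3]=11
(0, 5): arr[0]=12 > arr[5]=1
(0, 6): arr[0]=12 > arr[6]=1
(0, 7): arr[0]=12 > arr[7]=6
(2, 5): arr[2]=9 > arr[5]=1
(2, 6): arr[2]=9 > arr[6]=1
(2, 7): arr[2]=9 > arr[7]=6
(3, 5): arr[3]=11 > arr[5]=1
(3, 6): arr[3]=11 > arr[6]=1
(3, 7): arr[3]=11 > arr[7]=6
(4, 5): arr[4]=20 > arr[5]=1
(4, 6): arr[4]=20 > arr[6]=1
(4, 7): arr[4]=20 > arr[7]=6

Total inversions: 15

The array has 15 inversion(s): (0,1), (0,2), (0,3), (0,5), (0,6), (0,7), (2,5), (2,6), (2,7), (3,5), (3,6), (3,7), (4,5), (4,6), (4,7). Each pair (i,j) satisfies i < j and arr[i] > arr[j].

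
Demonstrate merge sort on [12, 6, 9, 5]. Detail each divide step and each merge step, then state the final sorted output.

Merge sort trace:

Split: [12, 6, 9, 5] -> [12, 6] and [9, 5]
  Split: [12, 6] -> [12] and [6]
  Merge: [12] + [6] -> [6, 12]
  Split: [9, 5] -> [9] and [5]
  Merge: [9] + [5] -> [5, 9]
Merge: [6, 12] + [5, 9] -> [5, 6, 9, 12]

Final sorted array: [5, 6, 9, 12]

The merge sort proceeds by recursively splitting the array and merging sorted halves.
After all merges, the sorted array is [5, 6, 9, 12].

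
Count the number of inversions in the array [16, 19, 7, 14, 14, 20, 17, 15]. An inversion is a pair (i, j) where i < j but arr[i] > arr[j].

Finding inversions in [16, 19, 7, 14, 14, 20, 17, 15]:

(0, 2): arr[0]=16 > arr[2]=7
(0, 3): arr[0]=16 > arr[3]=14
(0, 4): arr[0]=16 > arr[4]=14
(0, 7): arr[0]=16 > arr[7]=15
(1, 2): arr[1]=19 > arr[2]=7
(1, 3): arr[1]=19 > arr[3]=14
(1, 4): arr[1]=19 > arr[4]=14
(1, 6): arr[1]=19 > arr[6]=17
(1, 7): arr[1]=19 > arr[7]=15
(5, 6): arr[5]=20 > arr[6]=17
(5, 7): arr[5]=20 > arr[7]=15
(6, 7): arr[6]=17 > arr[7]=15

Total inversions: 12

The array has 12 inversion(s): (0,2), (0,3), (0,4), (0,7), (1,2), (1,3), (1,4), (1,6), (1,7), (5,6), (5,7), (6,7). Each pair (i,j) satisfies i < j and arr[i] > arr[j].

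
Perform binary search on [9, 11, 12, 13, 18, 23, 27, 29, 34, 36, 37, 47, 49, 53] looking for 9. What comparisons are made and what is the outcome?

Binary search for 9 in [9, 11, 12, 13, 18, 23, 27, 29, 34, 36, 37, 47, 49, 53]:

lo=0, hi=13, mid=6, arr[mid]=27 -> 27 > 9, search left half
lo=0, hi=5, mid=2, arr[mid]=12 -> 12 > 9, search left half
lo=0, hi=1, mid=0, arr[mid]=9 -> Found target at index 0!

Binary search finds 9 at index 0 after 3 comparisons. The search repeatedly halves the search space by comparing with the middle element.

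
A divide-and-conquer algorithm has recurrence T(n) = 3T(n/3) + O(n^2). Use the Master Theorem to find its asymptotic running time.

Master Theorem for T(n) = 3T(n/3) + O(n^2):

a = 3, b = 3, c = 2
log_b(a) = log_3(3) = 1.0000

Case 3: c = 2 > log_3(3) = 1.0000
T(n) = O(n^2) = O(n^2)

For T(n) = 3T(n/3) + O(n^2): log_3(3) = 1.0000. This is Case 3 of the Master Theorem (c > log_b(a), work dominated by root), giving O(n^2).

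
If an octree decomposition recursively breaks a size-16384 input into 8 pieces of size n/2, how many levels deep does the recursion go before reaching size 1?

For divide and conquer with division factor 2:

Problem sizes at each level:
Level 0: 16384
Level 1: 8192
Level 2: 4096
Level 3: 2048
Level 4: 1024
Level 5: 512
Level 6: 256
Level 7: 128
Level 8: 64
Level 9: 32
Level 10: 16
Level 11: 8
Level 12: 4
Level 13: 2
Level 14: 1

The root is level 0 and the size-1 base case is level 14 (the tree spans levels 0 through 14, i.e. 15 levels counting the root), so the depth is the number of divisions: log_2(16384) = 14

The recursion tree depth is log_2(16384) = 14. At each level, the problem size is divided by 2, so it takes 14 divisions to reduce to a base case of size 1. The algorithm makes 8 recursive calls at each level.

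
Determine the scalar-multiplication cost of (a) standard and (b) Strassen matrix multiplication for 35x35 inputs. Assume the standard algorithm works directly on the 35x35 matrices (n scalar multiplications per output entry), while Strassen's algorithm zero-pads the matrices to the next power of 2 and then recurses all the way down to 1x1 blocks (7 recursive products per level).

Matrix multiplication for 35x35 matrices:

Strassen's algorithm requires power-of-2 dimensions. Pad 35x35 to 64x64 (next power of 2).

Standard algorithm: 35^3 = 42875 multiplications
Strassen's algorithm: 7^(log2(64)) = 7^6 = 117649 multiplications
Difference: 42875 - 117649 = -74774 (Strassen uses MORE here due to padding overhead — for small or just-over-power-of-2 n, padding can outweigh the per-level savings)

Standard: 42875 multiplications (35^3). Strassen: 117649 multiplications (7^6, after padding to 64x64). Strassen reduces 8 recursive multiplications to 7 at each level.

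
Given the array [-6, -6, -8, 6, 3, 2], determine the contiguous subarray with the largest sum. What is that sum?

Using Kadane's algorithm on [-6, -6, -8, 6, 3, 2]:

Scanning through the array:
Position 1 (value -6): max_ending_here = -6, max_so_far = -6
Position 2 (value -8): max_ending_here = -8, max_so_far = -6
Position 3 (value 6): max_ending_here = 6, max_so_far = 6
Position 4 (value 3): max_ending_here = 9, max_so_far = 9
Position 5 (value 2): max_ending_here = 11, max_so_far = 11

Maximum subarray: [6, 3, 2]
Maximum sum: 11

The maximum subarray is [6, 3, 2] with sum 11. This subarray runs from index 3 to index 5.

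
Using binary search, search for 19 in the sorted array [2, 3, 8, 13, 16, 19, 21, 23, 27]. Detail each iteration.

Binary search for 19 in [2, 3, 8, 13, 16, 19, 21, 23, 27]:

lo=0, hi=8, mid=4, arr[mid]=16 -> 16 < 19, search right half
lo=5, hi=8, mid=6, arr[mid]=21 -> 21 > 19, search left half
lo=5, hi=5, mid=5, arr[mid]=19 -> Found target at index 5!

Binary search finds 19 at index 5 after 3 comparisons. The search repeatedly halves the search space by comparing with the middle element.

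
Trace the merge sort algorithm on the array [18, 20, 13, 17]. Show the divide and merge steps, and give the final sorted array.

Merge sort trace:

Split: [18, 20, 13, 17] -> [18, 20] and [13, 17]
  Split: [18, 20] -> [18] and [20]
  Merge: [18] + [20] -> [18, 20]
  Split: [13, 17] -> [13] and [17]
  Merge: [13] + [17] -> [13, 17]
Merge: [18, 20] + [13, 17] -> [13, 17, 18, 20]

Final sorted array: [13, 17, 18, 20]

The merge sort proceeds by recursively splitting the array and merging sorted halves.
After all merges, the sorted array is [13, 17, 18, 20].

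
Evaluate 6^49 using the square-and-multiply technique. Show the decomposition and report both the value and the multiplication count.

Computing 6^49 by squaring (build up from 6^1; each line after the first costs one multiplication):

6^1 = 6
6^2 = (6^1)^2 = 6^2 = 36
6^3 = 6 * 6^2 = 6 * 36 = 216
6^6 = (6^3)^2 = 216^2 = 46656
6^12 = (6^6)^2 = 46656^2 = 2176782336
6^24 = (6^12)^2 = 2176782336^2 = 4738381338321616896
6^48 = (6^24)^2 = 4738381338321616896^2 = 22452257707354557240087211123792674816
6^49 = 6 * 6^48 = 6 * 22452257707354557240087211123792674816 = 134713546244127343440523266742756048896

Result: 134713546244127343440523266742756048896
Multiplications needed: 7 (7 lines after 6^1)

6^49 = 134713546244127343440523266742756048896. Using exponentiation by squaring, this requires 7 multiplications. The key idea: if the exponent is even, square the half-power; if odd, multiply by the base once.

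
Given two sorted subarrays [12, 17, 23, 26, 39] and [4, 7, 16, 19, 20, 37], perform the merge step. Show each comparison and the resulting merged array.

Merging process:

Compare 12 vs 4: take 4 from right. Merged: [4]
Compare 12 vs 7: take 7 from right. Merged: [4, 7]
Compare 12 vs 16: take 12 from left. Merged: [4, 7, 12]
Compare 17 vs 16: take 16 from right. Merged: [4, 7, 12, 16]
Compare 17 vs 19: take 17 from left. Merged: [4, 7, 12, 16, 17]
Compare 23 vs 19: take 19 from right. Merged: [4, 7, 12, 16, 17, 19]
Compare 23 vs 20: take 20 from right. Merged: [4, 7, 12, 16, 17, 19, 20]
Compare 23 vs 37: take 23 from left. Merged: [4, 7, 12, 16, 17, 19, 20, 23]
Compare 26 vs 37: take 26 from left. Merged: [4, 7, 12, 16, 17, 19, 20, 23, 26]
Compare 39 vs 37: take 37 from right. Merged: [4, 7, 12, 16, 17, 19, 20, 23, 26, 37]
Append remaining from left: [39]. Merged: [4, 7, 12, 16, 17, 19, 20, 23, 26, 37, 39]

Final merged array: [4, 7, 12, 16, 17, 19, 20, 23, 26, 37, 39]
Total comparisons: 10

The merged array is [4, 7, 12, 16, 17, 19, 20, 23, 26, 37, 39], requiring 10 comparisons. The merge step runs in O(n) time where n is the total number of elements.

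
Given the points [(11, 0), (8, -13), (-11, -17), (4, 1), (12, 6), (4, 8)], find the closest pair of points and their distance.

Computing all pairwise distances among 6 points:

d((11, 0), (8, -13)) = 13.3417
d((11, 0), (-11, -17)) = 27.8029
d((11, 0), (4, 1)) = 7.0711
d((11, 0), (12, 6)) = 6.0828 <-- minimum
d((11, 0), (4, 8)) = 10.6301
d((8, -13), (-11, -17)) = 19.4165
d((8, -13), (4, 1)) = 14.5602
d((8, -13), (12, 6)) = 19.4165
d((8, -13), (4, 8)) = 21.3776
d((-11, -17), (4, 1)) = 23.4307
d((-11, -17), (12, 6)) = 32.5269
d((-11, -17), (4, 8)) = 29.1548
d((4, 1), (12, 6)) = 9.434
d((4, 1), (4, 8)) = 7.0
d((12, 6), (4, 8)) = 8.2462

Closest pair: (11, 0) and (12, 6) with distance 6.0828

The closest pair is (11, 0) and (12, 6) with Euclidean distance 6.0828. For 6 points, brute-force pairwise comparison is shown above. For large n, the divide-and-conquer algorithm (sort by x, recurse on halves, check the dividing strip) achieves O(n log n).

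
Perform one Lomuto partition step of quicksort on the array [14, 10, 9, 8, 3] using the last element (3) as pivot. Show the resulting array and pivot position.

Lomuto partition with pivot = 3:

Initial array: [14, 10, 9, 8, 3]

arr[0]=14 > 3: no swap
arr[1]=10 > 3: no swap
arr[2]=9 > 3: no swap
arr[3]=8 > 3: no swap

Place pivot at position 0: [3, 10, 9, 8, 14]
Pivot position: 0

After partitioning with pivot 3, the array becomes [3, 10, 9, 8, 14]. The pivot is placed at index 0. All elements to the left of the pivot are <= 3, and all elements to the right are > 3.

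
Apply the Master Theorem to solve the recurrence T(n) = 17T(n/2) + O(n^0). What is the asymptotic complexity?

Master Theorem for T(n) = 17T(n/2) + O(n^0):

a = 17, b = 2, c = 0
log_b(a) = log_2(17) = 4.0875

Case 1: c = 0 < log_2(17) = 4.0875
T(n) = O(n^(log_2 17))

For T(n) = 17T(n/2) + O(n^0): log_2(17) = 4.0875. This is Case 1 of the Master Theorem (c < log_b(a), work dominated by leaves), giving O(n^(log_2 17)).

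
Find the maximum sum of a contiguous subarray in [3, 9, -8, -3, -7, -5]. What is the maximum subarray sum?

Using Kadane's algorithm on [3, 9, -8, -3, -7, -5]:

Scanning through the array:
Position 1 (value 9): max_ending_here = 12, max_so_far = 12
Position 2 (value -8): max_ending_here = 4, max_so_far = 12
Position 3 (value -3): max_ending_here = 1, max_so_far = 12
Position 4 (value -7): max_ending_here = -6, max_so_far = 12
Position 5 (value -5): max_ending_here = -5, max_so_far = 12

Maximum subarray: [3, 9]
Maximum sum: 12

The maximum subarray is [3, 9] with sum 12. This subarray runs from index 0 to index 1.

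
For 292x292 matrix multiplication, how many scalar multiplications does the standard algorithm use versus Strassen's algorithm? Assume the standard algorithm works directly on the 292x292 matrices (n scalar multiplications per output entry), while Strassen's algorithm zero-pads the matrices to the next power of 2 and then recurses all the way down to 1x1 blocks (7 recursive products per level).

Matrix multiplication for 292x292 matrices:

Strassen's algorithm requires power-of-2 dimensions. Pad 292x292 to 512x512 (next power of 2).

Standard algorithm: 292^3 = 24897088 multiplications
Strassen's algorithm: 7^(log2(512)) = 7^9 = 40353607 multiplications
Difference: 24897088 - 40353607 = -15456519 (Strassen uses MORE here due to padding overhead — for small or just-over-power-of-2 n, padding can outweigh the per-level savings)

Standard: 24897088 multiplications (292^3). Strassen: 40353607 multiplications (7^9, after padding to 512x512). Strassen reduces 8 recursive multiplications to 7 at each level.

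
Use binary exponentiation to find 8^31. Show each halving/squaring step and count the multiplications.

Computing 8^31 by squaring (build up from 8^1; each line after the first costs one multiplication):

8^1 = 8
8^2 = (8^1)^2 = 8^2 = 64
8^3 = 8 * 8^2 = 8 * 64 = 512
8^6 = (8^3)^2 = 512^2 = 262144
8^7 = 8 * 8^6 = 8 * 262144 = 2097152
8^14 = (8^7)^2 = 2097152^2 = 4398046511104
8^15 = 8 * 8^14 = 8 * 4398046511104 = 35184372088832
8^30 = (8^15)^2 = 35184372088832^2 = 1237940039285380274899124224
8^31 = 8 * 8^30 = 8 * 1237940039285380274899124224 = 9903520314283042199192993792

Result: 9903520314283042199192993792
Multiplications needed: 8 (8 lines after 8^1)

8^31 = 9903520314283042199192993792. Using exponentiation by squaring, this requires 8 multiplications. The key idea: if the exponent is even, square the half-power; if odd, multiply by the base once.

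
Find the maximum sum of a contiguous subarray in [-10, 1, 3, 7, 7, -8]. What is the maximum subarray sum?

Using Kadane's algorithm on [-10, 1, 3, 7, 7, -8]:

Scanning through the array:
Position 1 (value 1): max_ending_here = 1, max_so_far = 1
Position 2 (value 3): max_ending_here = 4, max_so_far = 4
Position 3 (value 7): max_ending_here = 11, max_so_far = 11
Position 4 (value 7): max_ending_here = 18, max_so_far = 18
Position 5 (value -8): max_ending_here = 10, max_so_far = 18

Maximum subarray: [1, 3, 7, 7]
Maximum sum: 18

The maximum subarray is [1, 3, 7, 7] with sum 18. This subarray runs from index 1 to index 4.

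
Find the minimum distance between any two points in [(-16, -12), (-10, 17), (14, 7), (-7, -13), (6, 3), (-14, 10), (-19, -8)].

Computing all pairwise distances among 7 points:

d((-16, -12), (-10, 17)) = 29.6142
d((-16, -12), (14, 7)) = 35.5106
d((-16, -12), (-7, -13)) = 9.0554
d((-16, -12), (6, 3)) = 26.6271
d((-16, -12), (-14, 10)) = 22.0907
d((-16, -12), (-19, -8)) = 5.0 <-- minimum
d((-10, 17), (14, 7)) = 26.0
d((-10, 17), (-7, -13)) = 30.1496
d((-10, 17), (6, 3)) = 21.2603
d((-10, 17), (-14, 10)) = 8.0623
d((-10, 17), (-19, -8)) = 26.5707
d((14, 7), (-7, -13)) = 29.0
d((14, 7), (6, 3)) = 8.9443
d((14, 7), (-14, 10)) = 28.1603
d((14, 7), (-19, -8)) = 36.2491
d((-7, -13), (6, 3)) = 20.6155
d((-7, -13), (-14, 10)) = 24.0416
d((-7, -13), (-19, -8)) = 13.0
d((6, 3), (-14, 10)) = 21.1896
d((6, 3), (-19, -8)) = 27.313
d((-14, 10), (-19, -8)) = 18.6815

Closest pair: (-16, -12) and (-19, -8) with distance 5.0

The closest pair is (-16, -12) and (-19, -8) with Euclidean distance 5.0. For 7 points, brute-force pairwise comparison is shown above. For large n, the divide-and-conquer algorithm (sort by x, recurse on halves, check the dividing strip) achieves O(n log n).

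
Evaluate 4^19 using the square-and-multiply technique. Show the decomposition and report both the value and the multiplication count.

Computing 4^19 by squaring (build up from 4^1; each line after the first costs one multiplication):

4^1 = 4
4^2 = (4^1)^2 = 4^2 = 16
4^4 = (4^2)^2 = 16^2 = 256
4^8 = (4^4)^2 = 256^2 = 65536
4^9 = 4 * 4^8 = 4 * 65536 = 262144
4^18 = (4^9)^2 = 262144^2 = 68719476736
4^19 = 4 * 4^18 = 4 * 68719476736 = 274877906944

Result: 274877906944
Multiplications needed: 6 (6 lines after 4^1)

4^19 = 274877906944. Using exponentiation by squaring, this requires 6 multiplications. The key idea: if the exponent is even, square the half-power; if odd, multiply by the base once.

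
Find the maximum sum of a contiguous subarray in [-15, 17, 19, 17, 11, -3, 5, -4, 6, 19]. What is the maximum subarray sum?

Using Kadane's algorithm on [-15, 17, 19, 17, 11, -3, 5, -4, 6, 19]:

Scanning through the array:
Position 1 (value 17): max_ending_here = 17, max_so_far = 17
Position 2 (value 19): max_ending_here = 36, max_so_far = 36
Position 3 (value 17): max_ending_here = 53, max_so_far = 53
Position 4 (value 11): max_ending_here = 64, max_so_far = 64
Position 5 (value -3): max_ending_here = 61, max_so_far = 64
Position 6 (value 5): max_ending_here = 66, max_so_far = 66
Position 7 (value -4): max_ending_here = 62, max_so_far = 66
Position 8 (value 6): max_ending_here = 68, max_so_far = 68
Position 9 (value 19): max_ending_here = 87, max_so_far = 87

Maximum subarray: [17, 19, 17, 11, -3, 5, -4, 6, 19]
Maximum sum: 87

The maximum subarray is [17, 19, 17, 11, -3, 5, -4, 6, 19] with sum 87. This subarray runs from index 1 to index 9.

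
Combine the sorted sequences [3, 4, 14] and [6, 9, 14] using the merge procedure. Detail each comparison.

Merging process:

Compare 3 vs 6: take 3 from left. Merged: [3]
Compare 4 vs 6: take 4 from left. Merged: [3, 4]
Compare 14 vs 6: take 6 from right. Merged: [3, 4, 6]
Compare 14 vs 9: take 9 from right. Merged: [3, 4, 6, 9]
Compare 14 vs 14: take 14 from left. Merged: [3, 4, 6, 9, 14]
Append remaining from right: [14]. Merged: [3, 4, 6, 9, 14, 14]

Final merged array: [3, 4, 6, 9, 14, 14]
Total comparisons: 5

The merged array is [3, 4, 6, 9, 14, 14], requiring 5 comparisons. The merge step runs in O(n) time where n is the total number of elements.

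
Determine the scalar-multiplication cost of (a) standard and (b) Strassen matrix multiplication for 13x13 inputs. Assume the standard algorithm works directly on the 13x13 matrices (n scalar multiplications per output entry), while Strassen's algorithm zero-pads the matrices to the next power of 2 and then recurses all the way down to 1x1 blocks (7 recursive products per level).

Matrix multiplication for 13x13 matrices:

Strassen's algorithm requires power-of-2 dimensions. Pad 13x13 to 16x16 (next power of 2).

Standard algorithm: 13^3 = 2197 multiplications
Strassen's algorithm: 7^(log2(16)) = 7^4 = 2401 multiplications
Difference: 2197 - 2401 = -204 (Strassen uses MORE here due to padding overhead — for small or just-over-power-of-2 n, padding can outweigh the per-level savings)

Standard: 2197 multiplications (13^3). Strassen: 2401 multiplications (7^4, after padding to 16x16). Strassen reduces 8 recursive multiplications to 7 at each level.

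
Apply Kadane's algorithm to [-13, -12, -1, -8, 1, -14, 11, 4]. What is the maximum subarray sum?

Using Kadane's algorithm on [-13, -12, -1, -8, 1, -14, 11, 4]:

Scanning through the array:
Position 1 (value -12): max_ending_here = -12, max_so_far = -12
Position 2 (value -1): max_ending_here = -1, max_so_far = -1
Position 3 (value -8): max_ending_here = -8, max_so_far = -1
Position 4 (value 1): max_ending_here = 1, max_so_far = 1
Position 5 (value -14): max_ending_here = -13, max_so_far = 1
Position 6 (value 11): max_ending_here = 11, max_so_far = 11
Position 7 (value 4): max_ending_here = 15, max_so_far = 15

Maximum subarray: [11, 4]
Maximum sum: 15

The maximum subarray is [11, 4] with sum 15. This subarray runs from index 6 to index 7.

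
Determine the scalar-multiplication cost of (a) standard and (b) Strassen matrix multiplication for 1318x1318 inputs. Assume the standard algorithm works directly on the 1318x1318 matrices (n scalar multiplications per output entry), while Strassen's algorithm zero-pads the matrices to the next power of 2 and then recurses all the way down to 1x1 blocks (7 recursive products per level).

Matrix multiplication for 1318x1318 matrices:

Strassen's algorithm requires power-of-2 dimensions. Pad 1318x1318 to 2048x2048 (next power of 2).

Standard algorithm: 1318^3 = 2289529432 multiplications
Strassen's algorithm: 7^(log2(2048)) = 7^11 = 1977326743 multiplications
Savings: 2289529432 - 1977326743 = 312202689 multiplications

Standard: 2289529432 multiplications (1318^3). Strassen: 1977326743 multiplications (7^11, after padding to 2048x2048). Strassen reduces 8 recursive multiplications to 7 at each level.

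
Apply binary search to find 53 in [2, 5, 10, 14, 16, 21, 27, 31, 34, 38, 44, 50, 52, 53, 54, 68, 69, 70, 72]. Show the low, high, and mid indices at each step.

Binary search for 53 in [2, 5, 10, 14, 16, 21, 27, 31, 34, 38, 44, 50, 52, 53, 54, 68, 69, 70, 72]:

lo=0, hi=18, mid=9, arr[mid]=38 -> 38 < 53, search right half
lo=10, hi=18, mid=14, arr[mid]=54 -> 54 > 53, search left half
lo=10, hi=13, mid=11, arr[mid]=50 -> 50 < 53, search right half
lo=12, hi=13, mid=12, arr[mid]=52 -> 52 < 53, search right half
lo=13, hi=13, mid=13, arr[mid]=53 -> Found target at index 13!

Binary search finds 53 at index 13 after 5 comparisons. The search repeatedly halves the search space by comparing with the middle element.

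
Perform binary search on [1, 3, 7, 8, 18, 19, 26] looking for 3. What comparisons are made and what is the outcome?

Binary search for 3 in [1, 3, 7, 8, 18, 19, 26]:

lo=0, hi=6, mid=3, arr[mid]=8 -> 8 > 3, search left half
lo=0, hi=2, mid=1, arr[mid]=3 -> Found target at index 1!

Binary search finds 3 at index 1 after 2 comparisons. The search repeatedly halves the search space by comparing with the middle element.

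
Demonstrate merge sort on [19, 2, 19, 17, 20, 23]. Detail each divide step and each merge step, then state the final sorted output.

Merge sort trace:

Split: [19, 2, 19, 17, 20, 23] -> [19, 2, 19] and [17, 20, 23]
  Split: [19, 2, 19] -> [19] and [2, 19]
    Split: [2, 19] -> [2] and [19]
    Merge: [2] + [19] -> [2, 19]
  Merge: [19] + [2, 19] -> [2, 19, 19]
  Split: [17, 20, 23] -> [17] and [20, 23]
    Split: [20, 23] -> [20] and [23]
    Merge: [20] + [23] -> [20, 23]
  Merge: [17] + [20, 23] -> [17, 20, 23]
Merge: [2, 19, 19] + [17, 20, 23] -> [2, 17, 19, 19, 20, 23]

Final sorted array: [2, 17, 19, 19, 20, 23]

The merge sort proceeds by recursively splitting the array and merging sorted halves.
After all merges, the sorted array is [2, 17, 19, 19, 20, 23].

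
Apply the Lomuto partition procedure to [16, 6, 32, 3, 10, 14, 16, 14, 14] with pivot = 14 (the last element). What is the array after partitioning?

Lomuto partition with pivot = 14:

Initial array: [16, 6, 32, 3, 10, 14, 16, 14, 14]

arr[0]=16 > 14: no swap
arr[1]=6 <= 14: swap with position 0, array becomes [6, 16, 32, 3, 10, 14, 16, 14, 14]
arr[2]=32 > 14: no swap
arr[3]=3 <= 14: swap with position 1, array becomes [6, 3, 32, 16, 10, 14, 16, 14, 14]
arr[4]=10 <= 14: swap with position 2, array becomes [6, 3, 10, 16, 32, 14, 16, 14, 14]
arr[5]=14 <= 14: swap with position 3, array becomes [6, 3, 10, 14, 32, 16, 16, 14, 14]
arr[6]=16 > 14: no swap
arr[7]=14 <= 14: swap with position 4, array becomes [6, 3, 10, 14, 14, 16, 16, 32, 14]

Place pivot at position 5: [6, 3, 10, 14, 14, 14, 16, 32, 16]
Pivot position: 5

After partitioning with pivot 14, the array becomes [6, 3, 10, 14, 14, 14, 16, 32, 16]. The pivot is placed at index 5. All elements to the left of the pivot are <= 14, and all elements to the right are > 14.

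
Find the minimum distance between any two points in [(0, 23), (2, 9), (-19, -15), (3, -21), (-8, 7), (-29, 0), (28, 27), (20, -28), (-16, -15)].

Computing all pairwise distances among 9 points:

d((0, 23), (2, 9)) = 14.1421
d((0, 23), (-19, -15)) = 42.4853
d((0, 23), (3, -21)) = 44.1022
d((0, 23), (-8, 7)) = 17.8885
d((0, 23), (-29, 0)) = 37.0135
d((0, 23), (28, 27)) = 28.2843
d((0, 23), (20, -28)) = 54.7814
d((0, 23), (-16, -15)) = 41.2311
d((2, 9), (-19, -15)) = 31.8904
d((2, 9), (3, -21)) = 30.0167
d((2, 9), (-8, 7)) = 10.198
d((2, 9), (-29, 0)) = 32.28
d((2, 9), (28, 27)) = 31.6228
d((2, 9), (20, -28)) = 41.1461
d((2, 9), (-16, -15)) = 30.0
d((-19, -15), (3, -21)) = 22.8035
d((-19, -15), (-8, 7)) = 24.5967
d((-19, -15), (-29, 0)) = 18.0278
d((-19, -15), (28, 27)) = 63.0317
d((-19, -15), (20, -28)) = 41.1096
d((-19, -15), (-16, -15)) = 3.0 <-- minimum
d((3, -21), (-8, 7)) = 30.0832
d((3, -21), (-29, 0)) = 38.2753
d((3, -21), (28, 27)) = 54.1202
d((3, -21), (20, -28)) = 18.3848
d((3, -21), (-16, -15)) = 19.9249
d((-8, 7), (-29, 0)) = 22.1359
d((-8, 7), (28, 27)) = 41.1825
d((-8, 7), (20, -28)) = 44.8219
d((-8, 7), (-16, -15)) = 23.4094
d((-29, 0), (28, 27)) = 63.0714
d((-29, 0), (20, -28)) = 56.4358
d((-29, 0), (-16, -15)) = 19.8494
d((28, 27), (20, -28)) = 55.5788
d((28, 27), (-16, -15)) = 60.8276
d((20, -28), (-16, -15)) = 38.2753

Closest pair: (-19, -15) and (-16, -15) with distance 3.0

The closest pair is (-19, -15) and (-16, -15) with Euclidean distance 3.0. For 9 points, brute-force pairwise comparison is shown above. For large n, the divide-and-conquer algorithm (sort by x, recurse on halves, check the dividing strip) achieves O(n log n).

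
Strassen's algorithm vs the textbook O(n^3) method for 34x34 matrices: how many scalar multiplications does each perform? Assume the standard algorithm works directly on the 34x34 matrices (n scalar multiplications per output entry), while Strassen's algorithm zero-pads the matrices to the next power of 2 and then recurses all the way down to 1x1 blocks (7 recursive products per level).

Matrix multiplication for 34x34 matrices:

Strassen's algorithm requires power-of-2 dimensions. Pad 34x34 to 64x64 (next power of 2).

Standard algorithm: 34^3 = 39304 multiplications
Strassen's algorithm: 7^(log2(64)) = 7^6 = 117649 multiplications
Difference: 39304 - 117649 = -78345 (Strassen uses MORE here due to padding overhead — for small or just-over-power-of-2 n, padding can outweigh the per-level savings)

Standard: 39304 multiplications (34^3). Strassen: 117649 multiplications (7^6, after padding to 64x64). Strassen reduces 8 recursive multiplications to 7 at each level.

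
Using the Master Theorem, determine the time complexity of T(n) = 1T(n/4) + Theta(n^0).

Master Theorem for T(n) = 1T(n/4) + O(n^0):

a = 1, b = 4, c = 0
log_b(a) = log_4(1) = 0.0000

Case 2: c = 0 = log_4(1) = 0.0000
T(n) = O(n^0 log n) = O(log n)

For T(n) = 1T(n/4) + O(n^0): log_4(1) = 0.0000. This is Case 2 of the Master Theorem (c = log_b(a), equal work at all levels), giving O(log n).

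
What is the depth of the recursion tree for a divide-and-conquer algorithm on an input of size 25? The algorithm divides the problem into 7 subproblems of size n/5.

For divide and conquer with division factor 5:

Problem sizes at each level:
Level 0: 25
Level 1: 5
Level 2: 1

The root is level 0 and the size-1 base case is level 2 (the tree spans levels 0 through 2, i.e. 3 levels counting the root), so the depth is the number of divisions: log_5(25) = 2

The recursion tree depth is log_5(25) = 2. At each level, the problem size is divided by 5, so it takes 2 divisions to reduce to a base case of size 1. The algorithm makes 7 recursive calls at each level.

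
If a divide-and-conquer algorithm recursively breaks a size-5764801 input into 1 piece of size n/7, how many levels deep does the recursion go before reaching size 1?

For divide and conquer with division factor 7:

Problem sizes at each level:
Level 0: 5764801
Level 1: 823543
Level 2: 117649
Level 3: 16807
Level 4: 2401
Level 5: 343
Level 6: 49
Level 7: 7
Level 8: 1

The root is level 0 and the size-1 base case is level 8 (the tree spans levels 0 through 8, i.e. 9 levels counting the root), so the depth is the number of divisions: log_7(5764801) = 8

The recursion tree depth is log_7(5764801) = 8. At each level, the problem size is divided by 7, so it takes 8 divisions to reduce to a base case of size 1. The algorithm makes 1 recursive call at each level.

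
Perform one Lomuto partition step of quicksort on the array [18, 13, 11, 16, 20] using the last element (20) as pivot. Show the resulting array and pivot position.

Lomuto partition with pivot = 20:

Initial array: [18, 13, 11, 16, 20]

arr[0]=18 <= 20: swap with position 0, array becomes [18, 13, 11, 16, 20]
arr[1]=13 <= 20: swap with position 1, array becomes [18, 13, 11, 16, 20]
arr[2]=11 <= 20: swap with position 2, array becomes [18, 13, 11, 16, 20]
arr[3]=16 <= 20: swap with position 3, array becomes [18, 13, 11, 16, 20]

Place pivot at position 4: [18, 13, 11, 16, 20]
Pivot position: 4

After partitioning with pivot 20, the array becomes [18, 13, 11, 16, 20]. The pivot is placed at index 4. All elements to the left of the pivot are <= 20, and all elements to the right are > 20.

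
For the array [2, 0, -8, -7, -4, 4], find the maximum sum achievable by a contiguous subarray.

Using Kadane's algorithm on [2, 0, -8, -7, -4, 4]:

Scanning through the array:
Position 1 (value 0): max_ending_here = 2, max_so_far = 2
Position 2 (value -8): max_ending_here = -6, max_so_far = 2
Position 3 (value -7): max_ending_here = -7, max_so_far = 2
Position 4 (value -4): max_ending_here = -4, max_so_far = 2
Position 5 (value 4): max_ending_here = 4, max_so_far = 4

Maximum subarray: [4]
Maximum sum: 4

The maximum subarray is [4] with sum 4. This subarray runs from index 5 to index 5.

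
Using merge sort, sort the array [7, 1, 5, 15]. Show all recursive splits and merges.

Merge sort trace:

Split: [7, 1, 5, 15] -> [7, 1] and [5, 15]
  Split: [7, 1] -> [7] and [1]
  Merge: [7] + [1] -> [1, 7]
  Split: [5, 15] -> [5] and [15]
  Merge: [5] + [15] -> [5, 15]
Merge: [1, 7] + [5, 15] -> [1, 5, 7, 15]

Final sorted array: [1, 5, 7, 15]

The merge sort proceeds by recursively splitting the array and merging sorted halves.
After all merges, the sorted array is [1, 5, 7, 15].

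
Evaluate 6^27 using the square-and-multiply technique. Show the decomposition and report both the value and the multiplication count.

Computing 6^27 by squaring (build up from 6^1; each line after the first costs one multiplication):

6^1 = 6
6^2 = (6^1)^2 = 6^2 = 36
6^3 = 6 * 6^2 = 6 * 36 = 216
6^6 = (6^3)^2 = 216^2 = 46656
6^12 = (6^6)^2 = 46656^2 = 2176782336
6^13 = 6 * 6^12 = 6 * 2176782336 = 13060694016
6^26 = (6^13)^2 = 13060694016^2 = 170581728179578208256
6^27 = 6 * 6^26 = 6 * 170581728179578208256 = 1023490369077469249536

Result: 1023490369077469249536
Multiplications needed: 7 (7 lines after 6^1)

6^27 = 1023490369077469249536. Using exponentiation by squaring, this requires 7 multiplications. The key idea: if the exponent is even, square the half-power; if odd, multiply by the base once.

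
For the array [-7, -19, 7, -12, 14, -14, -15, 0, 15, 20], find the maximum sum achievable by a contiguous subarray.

Using Kadane's algorithm on [-7, -19, 7, -12, 14, -14, -15, 0, 15, 20]:

Scanning through the array:
Position 1 (value -19): max_ending_here = -19, max_so_far = -7
Position 2 (value 7): max_ending_here = 7, max_so_far = 7
Position 3 (value -12): max_ending_here = -5, max_so_far = 7
Position 4 (value 14): max_ending_here = 14, max_so_far = 14
Position 5 (value -14): max_ending_here = 0, max_so_far = 14
Position 6 (value -15): max_ending_here = -15, max_so_far = 14
Position 7 (value 0): max_ending_here = 0, max_so_far = 14
Position 8 (value 15): max_ending_here = 15, max_so_far = 15
Position 9 (value 20): max_ending_here = 35, max_so_far = 35

Maximum subarray: [0, 15, 20]
Maximum sum: 35

The maximum subarray is [0, 15, 20] with sum 35. This subarray runs from index 7 to index 9.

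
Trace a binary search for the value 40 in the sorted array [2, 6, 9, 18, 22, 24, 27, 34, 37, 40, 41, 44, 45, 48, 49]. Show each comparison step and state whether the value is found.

Binary search for 40 in [2, 6, 9, 18, 22, 24, 27, 34, 37, 40, 41, 44, 45, 48, 49]:

lo=0, hi=14, mid=7, arr[mid]=34 -> 34 < 40, search right half
lo=8, hi=14, mid=11, arr[mid]=44 -> 44 > 40, search left half
lo=8, hi=10, mid=9, arr[mid]=40 -> Found target at index 9!

Binary search finds 40 at index 9 after 3 comparisons. The search repeatedly halves the search space by comparing with the middle element.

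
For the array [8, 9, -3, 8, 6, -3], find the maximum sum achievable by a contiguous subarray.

Using Kadane's algorithm on [8, 9, -3, 8, 6, -3]:

Scanning through the array:
Position 1 (value 9): max_ending_here = 17, max_so_far = 17
Position 2 (value -3): max_ending_here = 14, max_so_far = 17
Position 3 (value 8): max_ending_here = 22, max_so_far = 22
Position 4 (value 6): max_ending_here = 28, max_so_far = 28
Position 5 (value -3): max_ending_here = 25, max_so_far = 28

Maximum subarray: [8, 9, -3, 8, 6]
Maximum sum: 28

The maximum subarray is [8, 9, -3, 8, 6] with sum 28. This subarray runs from index 0 to index 4.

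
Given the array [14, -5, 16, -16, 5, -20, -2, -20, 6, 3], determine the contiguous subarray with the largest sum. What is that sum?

Using Kadane's algorithm on [14, -5, 16, -16, 5, -20, -2, -20, 6, 3]:

Scanning through the array:
Position 1 (value -5): max_ending_here = 9, max_so_far = 14
Position 2 (value 16): max_ending_here = 25, max_so_far = 25
Position 3 (value -16): max_ending_here = 9, max_so_far = 25
Position 4 (value 5): max_ending_here = 14, max_so_far = 25
Position 5 (value -20): max_ending_here = -6, max_so_far = 25
Position 6 (value -2): max_ending_here = -2, max_so_far = 25
Position 7 (value -20): max_ending_here = -20, max_so_far = 25
Position 8 (value 6): max_ending_here = 6, max_so_far = 25
Position 9 (value 3): max_ending_here = 9, max_so_far = 25

Maximum subarray: [14, -5, 16]
Maximum sum: 25

The maximum subarray is [14, -5, 16] with sum 25. This subarray runs from index 0 to index 2.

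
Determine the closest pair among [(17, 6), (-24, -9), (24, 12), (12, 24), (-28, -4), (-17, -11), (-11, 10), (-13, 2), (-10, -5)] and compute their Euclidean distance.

Computing all pairwise distances among 9 points:

d((17, 6), (-24, -9)) = 43.6578
d((17, 6), (24, 12)) = 9.2195
d((17, 6), (12, 24)) = 18.6815
d((17, 6), (-28, -4)) = 46.0977
d((17, 6), (-17, -11)) = 38.0132
d((17, 6), (-11, 10)) = 28.2843
d((17, 6), (-13, 2)) = 30.2655
d((17, 6), (-10, -5)) = 29.1548
d((-24, -9), (24, 12)) = 52.3927
d((-24, -9), (12, 24)) = 48.8365
d((-24, -9), (-28, -4)) = 6.4031 <-- minimum
d((-24, -9), (-17, -11)) = 7.2801
d((-24, -9), (-11, 10)) = 23.0217
d((-24, -9), (-13, 2)) = 15.5563
d((-24, -9), (-10, -5)) = 14.5602
d((24, 12), (12, 24)) = 16.9706
d((24, 12), (-28, -4)) = 54.4059
d((24, 12), (-17, -11)) = 47.0106
d((24, 12), (-11, 10)) = 35.0571
d((24, 12), (-13, 2)) = 38.3275
d((24, 12), (-10, -5)) = 38.0132
d((12, 24), (-28, -4)) = 48.8262
d((12, 24), (-17, -11)) = 45.4533
d((12, 24), (-11, 10)) = 26.9258
d((12, 24), (-13, 2)) = 33.3017
d((12, 24), (-10, -5)) = 36.4005
d((-28, -4), (-17, -11)) = 13.0384
d((-28, -4), (-11, 10)) = 22.0227
d((-28, -4), (-13, 2)) = 16.1555
d((-28, -4), (-10, -5)) = 18.0278
d((-17, -11), (-11, 10)) = 21.8403
d((-17, -11), (-13, 2)) = 13.6015
d((-17, -11), (-10, -5)) = 9.2195
d((-11, 10), (-13, 2)) = 8.2462
d((-11, 10), (-10, -5)) = 15.0333
d((-13, 2), (-10, -5)) = 7.6158

Closest pair: (-24, -9) and (-28, -4) with distance 6.4031

The closest pair is (-24, -9) and (-28, -4) with Euclidean distance 6.4031. For 9 points, brute-force pairwise comparison is shown above. For large n, the divide-and-conquer algorithm (sort by x, recurse on halves, check the dividing strip) achieves O(n log n).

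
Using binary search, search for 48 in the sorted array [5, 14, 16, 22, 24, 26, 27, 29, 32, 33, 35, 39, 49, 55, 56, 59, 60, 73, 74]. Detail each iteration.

Binary search for 48 in [5, 14, 16, 22, 24, 26, 27, 29, 32, 33, 35, 39, 49, 55, 56, 59, 60, 73, 74]:

lo=0, hi=18, mid=9, arr[mid]=33 -> 33 < 48, search right half
lo=10, hi=18, mid=14, arr[mid]=56 -> 56 > 48, search left half
lo=10, hi=13, mid=11, arr[mid]=39 -> 39 < 48, search right half
lo=12, hi=13, mid=12, arr[mid]=49 -> 49 > 48, search left half
lo=12 > hi=11, target 48 not found

Binary search determines that 48 is not in the array after 4 comparisons. The search space was exhausted without finding the target.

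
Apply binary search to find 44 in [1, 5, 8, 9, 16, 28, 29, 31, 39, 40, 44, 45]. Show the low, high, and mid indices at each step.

Binary search for 44 in [1, 5, 8, 9, 16, 28, 29, 31, 39, 40, 44, 45]:

lo=0, hi=11, mid=5, arr[mid]=28 -> 28 < 44, search right half
lo=6, hi=11, mid=8, arr[mid]=39 -> 39 < 44, search right half
lo=9, hi=11, mid=10, arr[mid]=44 -> Found target at index 10!

Binary search finds 44 at index 10 after 3 comparisons. The search repeatedly halves the search space by comparing with the middle element.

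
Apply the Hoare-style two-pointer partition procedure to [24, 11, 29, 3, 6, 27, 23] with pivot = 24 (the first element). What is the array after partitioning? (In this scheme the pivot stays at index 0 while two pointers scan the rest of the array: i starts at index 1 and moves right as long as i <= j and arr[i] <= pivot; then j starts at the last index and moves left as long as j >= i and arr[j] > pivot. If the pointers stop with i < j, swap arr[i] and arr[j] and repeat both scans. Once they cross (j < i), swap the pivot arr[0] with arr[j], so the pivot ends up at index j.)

Hoare-style two-pointer partition with pivot = 24:

Initial array: [24, 11, 29, 3, 6, 27, 23]

Pointers start at i = 1, j = 6.
i stops at index 2 (arr[2]=29 > 24), j stops at index 6 (arr[6]=23 <= 24): swap arr[2] and arr[6], array becomes [24, 11, 23, 3, 6, 27, 29]
i ends at 5, j ends at 4: the pointers have crossed (j < i), so scanning stops.

Swap pivot arr[0] with arr[4] to place pivot at position 4: [6, 11, 23, 3, 24, 27, 29]
Pivot position: 4

After partitioning with pivot 24, the array becomes [6, 11, 23, 3, 24, 27, 29]. The pivot is placed at index 4. All elements to the left of the pivot are <= 24, and all elements to the right are > 24.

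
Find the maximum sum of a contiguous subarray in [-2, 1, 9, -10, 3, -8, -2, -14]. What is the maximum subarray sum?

Using Kadane's algorithm on [-2, 1, 9, -10, 3, -8, -2, -14]:

Scanning through the array:
Position 1 (value 1): max_ending_here = 1, max_so_far = 1
Position 2 (value 9): max_ending_here = 10, max_so_far = 10
Position 3 (value -10): max_ending_here = 0, max_so_far = 10
Position 4 (value 3): max_ending_here = 3, max_so_far = 10
Position 5 (value -8): max_ending_here = -5, max_so_far = 10
Position 6 (value -2): max_ending_here = -2, max_so_far = 10
Position 7 (value -14): max_ending_here = -14, max_so_far = 10

Maximum subarray: [1, 9]
Maximum sum: 10

The maximum subarray is [1, 9] with sum 10. This subarray runs from index 1 to index 2.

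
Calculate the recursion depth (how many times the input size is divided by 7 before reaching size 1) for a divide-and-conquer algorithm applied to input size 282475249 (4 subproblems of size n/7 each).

For divide and conquer with division factor 7:

Problem sizes at each level:
Level 0: 282475249
Level 1: 40353607
Level 2: 5764801
Level 3: 823543
Level 4: 117649
Level 5: 16807
Level 6: 2401
Level 7: 343
Level 8: 49
Level 9: 7
Level 10: 1

The root is level 0 and the size-1 base case is level 10 (the tree spans levels 0 through 10, i.e. 11 levels counting the root), so the depth is the number of divisions: log_7(282475249) = 10

The recursion tree depth is log_7(282475249) = 10. At each level, the problem size is divided by 7, so it takes 10 divisions to reduce to a base case of size 1. The algorithm makes 4 recursive calls at each level.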